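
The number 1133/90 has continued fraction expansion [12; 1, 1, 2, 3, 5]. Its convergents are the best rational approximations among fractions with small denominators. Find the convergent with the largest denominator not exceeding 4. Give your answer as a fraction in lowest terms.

List convergents until the denominator exceeds the bound:
a_0 = 12: 12/1  (≤ bound)
a_1 = 1: 13/1  (≤ bound)
a_2 = 1: 25/2  (≤ bound)
a_3 = 2: 63/5  (> 4, stop)

25/2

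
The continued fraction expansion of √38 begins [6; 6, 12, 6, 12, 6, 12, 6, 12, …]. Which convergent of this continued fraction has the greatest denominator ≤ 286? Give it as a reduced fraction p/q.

a_0 = 6: 6/1  (≤ bound)
a_1 = 6: 37/6  (≤ bound)
a_2 = 12: 450/73  (≤ bound)
a_3 = 6: 2737/444  (> 286, stop)

450/73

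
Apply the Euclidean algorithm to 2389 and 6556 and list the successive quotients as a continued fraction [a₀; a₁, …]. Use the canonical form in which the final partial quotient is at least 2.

[0; 2, 1, 2, 1, 10, 9, 6]

2389 = 0·6556 + 2389, so a_0 = 0
6556 = 2·2389 + 1778, so a_1 = 2
2389 = 1·1778 + 611, so a_2 = 1
1778 = 2·611 + 556, so a_3 = 2
611 = 1·556 + 55, so a_4 = 1
556 = 10·55 + 6, so a_5 = 10
55 = 9·6 + 1, so a_6 = 9
6 = 6·1 + 0, so a_7 = 6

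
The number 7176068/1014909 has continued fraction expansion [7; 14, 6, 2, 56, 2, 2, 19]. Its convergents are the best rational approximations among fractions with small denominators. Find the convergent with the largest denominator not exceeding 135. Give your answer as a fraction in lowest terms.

a_0 = 7: 7/1  (≤ bound)
a_1 = 14: 99/14  (≤ bound)
a_2 = 6: 601/85  (≤ bound)
a_3 = 2: 1301/184  (> 135, stop)

601/85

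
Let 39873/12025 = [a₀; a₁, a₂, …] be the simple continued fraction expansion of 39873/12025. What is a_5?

1

Apply division with remainder until the remainder is 0:
39873 ÷ 12025 → quotient 3, remainder 3798
12025 ÷ 3798 → quotient 3, remainder 631
3798 ÷ 631 → quotient 6, remainder 12
631 ÷ 12 → quotient 52, remainder 7
12 ÷ 7 → quotient 1, remainder 5
7 ÷ 5 → quotient 1, remainder 2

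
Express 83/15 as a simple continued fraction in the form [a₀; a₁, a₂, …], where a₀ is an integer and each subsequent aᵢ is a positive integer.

Repeatedly divide and take the remainder:
83 = 5·15 + 8, so a_0 = 5
15 = 1·8 + 7, so a_1 = 1
8 = 1·7 + 1, so a_2 = 1
7 = 7·1 + 0, so a_3 = 7

[5; 1, 1, 7]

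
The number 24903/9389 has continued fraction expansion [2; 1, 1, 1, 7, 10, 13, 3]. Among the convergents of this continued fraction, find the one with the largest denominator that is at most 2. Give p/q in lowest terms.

a_0 = 2: 2/1  (≤ bound)
a_1 = 1: 3/1  (≤ bound)
a_2 = 1: 5/2  (≤ bound)
a_3 = 1: 8/3  (> 2, stop)

5/2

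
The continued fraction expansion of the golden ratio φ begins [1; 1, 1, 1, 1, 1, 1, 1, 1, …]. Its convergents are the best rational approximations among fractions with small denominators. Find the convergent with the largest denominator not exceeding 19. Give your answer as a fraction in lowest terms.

a_0 = 1: 1/1  (≤ bound)
a_1 = 1: 2/1  (≤ bound)
a_2 = 1: 3/2  (≤ bound)
a_3 = 1: 5/3  (≤ bound)
a_4 = 1: 8/5  (≤ bound)
a_5 = 1: 13/8  (≤ bound)
a_6 = 1: 21/13  (≤ bound)
a_7 = 1: 34/21  (> 19, stop)

21/13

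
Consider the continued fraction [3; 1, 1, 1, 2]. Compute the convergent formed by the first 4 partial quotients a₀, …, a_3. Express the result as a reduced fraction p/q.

Start with 1.
1 + 1/(1/1) = 1 + 1/1 = 2/1
1 + 1/(2/1) = 1 + 1/2 = 3/2
3 + 1/(3/2) = 3 + 2/3 = 11/3

11/3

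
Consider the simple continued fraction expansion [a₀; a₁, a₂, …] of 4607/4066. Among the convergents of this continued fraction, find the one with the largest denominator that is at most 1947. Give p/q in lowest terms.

List convergents until the denominator exceeds the bound:
a_0 = 1: 1/1  (≤ bound)
a_1 = 7: 8/7  (≤ bound)
a_2 = 1: 9/8  (≤ bound)
a_3 = 1: 17/15  (≤ bound)
a_4 = 15: 264/233  (≤ bound)
a_5 = 2: 545/481  (≤ bound)
a_6 = 2: 1354/1195  (≤ bound)
a_7 = 3: 4607/4066  (> 1947, stop)

1354/1195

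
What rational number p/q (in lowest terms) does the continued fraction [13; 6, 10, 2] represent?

1685/128

Start with 2.
10 + 1/(2/1) = 10 + 1/2 = 21/2
6 + 1/(21/2) = 6 + 2/21 = 128/21
13 + 1/(128/21) = 13 + 21/128 = 1685/128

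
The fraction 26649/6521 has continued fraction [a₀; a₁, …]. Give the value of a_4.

Run the Euclidean algorithm, recording each quotient:
⌊26649/6521⌋ = 4, remainder 565
⌊6521/565⌋ = 11, remainder 306
⌊565/306⌋ = 1, remainder 259
⌊306/259⌋ = 1, remainder 47
⌊259/47⌋ = 5, remainder 24

5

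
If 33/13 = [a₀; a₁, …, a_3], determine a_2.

Repeatedly divide and take the remainder:
⌊33/13⌋ = 2, remainder 7
⌊13/7⌋ = 1, remainder 6
⌊7/6⌋ = 1, remainder 1

1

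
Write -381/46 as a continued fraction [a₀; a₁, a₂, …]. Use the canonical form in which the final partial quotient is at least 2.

[-9; 1, 2, 1, 1, 6]

⌊-381/46⌋ = -9, remainder 33
⌊46/33⌋ = 1, remainder 13
⌊33/13⌋ = 2, remainder 7
⌊13/7⌋ = 1, remainder 6
⌊7/6⌋ = 1, remainder 1
⌊6/1⌋ = 6, remainder 0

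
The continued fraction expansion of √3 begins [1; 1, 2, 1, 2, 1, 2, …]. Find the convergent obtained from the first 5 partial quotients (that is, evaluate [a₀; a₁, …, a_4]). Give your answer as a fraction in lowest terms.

19/11

Work from the innermost term outward:
Start with 2.
1 + 1/(2/1) = 1 + 1/2 = 3/2
2 + 1/(3/2) = 2 + 2/3 = 8/3
1 + 1/(8/3) = 1 + 3/8 = 11/8
1 + 1/(11/8) = 1 + 8/11 = 19/11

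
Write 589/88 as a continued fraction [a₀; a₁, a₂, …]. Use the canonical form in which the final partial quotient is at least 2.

[6; 1, 2, 3, 1, 6]

Run the Euclidean algorithm, recording each quotient:
589 ÷ 88 → quotient 6, remainder 61
88 ÷ 61 → quotient 1, remainder 27
61 ÷ 27 → quotient 2, remainder 7
27 ÷ 7 → quotient 3, remainder 6
7 ÷ 6 → quotient 1, remainder 1
6 ÷ 1 → quotient 6, remainder 0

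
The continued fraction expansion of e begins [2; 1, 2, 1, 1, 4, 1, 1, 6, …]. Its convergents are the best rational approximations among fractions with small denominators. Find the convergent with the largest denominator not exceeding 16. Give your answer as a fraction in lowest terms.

a_0 = 2: 2/1  (≤ bound)
a_1 = 1: 3/1  (≤ bound)
a_2 = 2: 8/3  (≤ bound)
a_3 = 1: 11/4  (≤ bound)
a_4 = 1: 19/7  (≤ bound)
a_5 = 4: 87/32  (> 16, stop)

19/7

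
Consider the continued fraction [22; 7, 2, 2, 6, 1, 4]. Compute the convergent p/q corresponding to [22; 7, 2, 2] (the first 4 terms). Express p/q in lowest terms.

819/37

Build up convergents one term at a time:
a_0 = 22: 22/1
a_1 = 7: 155/7
a_2 = 2: 332/15
a_3 = 2: 819/37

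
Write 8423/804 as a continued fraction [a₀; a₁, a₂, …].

⌊8423/804⌋ = 10, remainder 383
⌊804/383⌋ = 2, remainder 38
⌊383/38⌋ = 10, remainder 3
⌊38/3⌋ = 12, remainder 2
⌊3/2⌋ = 1, remainder 1
⌊2/1⌋ = 2, remainder 0

[10; 2, 10, 12, 1, 2]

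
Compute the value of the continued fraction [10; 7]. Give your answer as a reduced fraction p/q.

Build up convergents one term at a time:
a_0 = 10: 10/1
a_1 = 7: 71/7

71/7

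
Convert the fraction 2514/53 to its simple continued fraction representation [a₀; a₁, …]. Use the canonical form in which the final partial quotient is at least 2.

Run the Euclidean algorithm, recording each quotient:
2514 ÷ 53 → quotient 47, remainder 23
53 ÷ 23 → quotient 2, remainder 7
23 ÷ 7 → quotient 3, remainder 2
7 ÷ 2 → quotient 3, remainder 1
2 ÷ 1 → quotient 2, remainder 0

[47; 2, 3, 3, 2]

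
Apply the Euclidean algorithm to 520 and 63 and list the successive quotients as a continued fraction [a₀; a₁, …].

Apply division with remainder until the remainder is 0:
⌊520/63⌋ = 8, remainder 16
⌊63/16⌋ = 3, remainder 15
⌊16/15⌋ = 1, remainder 1
⌊15/1⌋ = 15, remainder 0

[8; 3, 1, 15]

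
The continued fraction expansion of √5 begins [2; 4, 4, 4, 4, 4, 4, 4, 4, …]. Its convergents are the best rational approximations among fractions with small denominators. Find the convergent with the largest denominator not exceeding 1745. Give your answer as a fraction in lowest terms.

2889/1292

a_0 = 2: 2/1  (≤ bound)
a_1 = 4: 9/4  (≤ bound)
a_2 = 4: 38/17  (≤ bound)
a_3 = 4: 161/72  (≤ bound)
a_4 = 4: 682/305  (≤ bound)
a_5 = 4: 2889/1292  (≤ bound)
a_6 = 4: 12238/5473  (> 1745, stop)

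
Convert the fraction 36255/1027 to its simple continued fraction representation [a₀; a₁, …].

36255 ÷ 1027 → quotient 35, remainder 310
1027 ÷ 310 → quotient 3, remainder 97
310 ÷ 97 → quotient 3, remainder 19
97 ÷ 19 → quotient 5, remainder 2
19 ÷ 2 → quotient 9, remainder 1
2 ÷ 1 → quotient 2, remainder 0

[35; 3, 3, 5, 9, 2]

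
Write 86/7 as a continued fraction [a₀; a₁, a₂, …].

[12; 3, 2]

Apply division with remainder until the remainder is 0:
86 = 12·7 + 2, so a_0 = 12
7 = 3·2 + 1, so a_1 = 3
2 = 2·1 + 0, so a_2 = 2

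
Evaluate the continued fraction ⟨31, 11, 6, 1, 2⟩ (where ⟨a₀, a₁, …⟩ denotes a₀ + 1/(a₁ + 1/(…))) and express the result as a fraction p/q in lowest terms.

6933/223

Start with 2.
1 + 1/(2/1) = 1 + 1/2 = 3/2
6 + 1/(3/2) = 6 + 2/3 = 20/3
11 + 1/(20/3) = 11 + 3/20 = 223/20
31 + 1/(223/20) = 31 + 20/223 = 6933/223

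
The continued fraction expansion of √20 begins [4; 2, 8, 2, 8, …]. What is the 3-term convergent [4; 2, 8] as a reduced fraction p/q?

Use the convergent recurrence hₖ = aₖ·hₖ₋₁ + hₖ₋₂ (and likewise for the denominators kₖ):
a_0 = 4: 4/1
a_1 = 2: 9/2
a_2 = 8: 76/17

76/17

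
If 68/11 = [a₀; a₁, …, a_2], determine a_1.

Apply division with remainder until the remainder is 0:
68 ÷ 11 → quotient 6, remainder 2
11 ÷ 2 → quotient 5, remainder 1

5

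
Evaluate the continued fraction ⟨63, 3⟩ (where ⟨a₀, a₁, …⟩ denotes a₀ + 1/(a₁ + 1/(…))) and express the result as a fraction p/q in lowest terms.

Start with 3.
63 + 1/(3/1) = 63 + 1/3 = 190/3

190/3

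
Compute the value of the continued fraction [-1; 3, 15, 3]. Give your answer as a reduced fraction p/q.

a_0 = -1: -1/1
a_1 = 3: -2/3
a_2 = 15: -31/46
a_3 = 3: -95/141

-95/141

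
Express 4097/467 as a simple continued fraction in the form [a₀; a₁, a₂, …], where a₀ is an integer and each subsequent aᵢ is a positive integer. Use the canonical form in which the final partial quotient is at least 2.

[8; 1, 3, 2, 2, 6, 1, 2]

Repeatedly divide and take the remainder:
4097 ÷ 467 → quotient 8, remainder 361
467 ÷ 361 → quotient 1, remainder 106
361 ÷ 106 → quotient 3, remainder 43
106 ÷ 43 → quotient 2, remainder 20
43 ÷ 20 → quotient 2, remainder 3
20 ÷ 3 → quotient 6, remainder 2
3 ÷ 2 → quotient 1, remainder 1
2 ÷ 1 → quotient 2, remainder 0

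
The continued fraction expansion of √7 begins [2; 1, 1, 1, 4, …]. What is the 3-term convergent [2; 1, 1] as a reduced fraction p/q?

5/2

Start with 1.
1 + 1/(1/1) = 1 + 1/1 = 2/1
2 + 1/(2/1) = 2 + 1/2 = 5/2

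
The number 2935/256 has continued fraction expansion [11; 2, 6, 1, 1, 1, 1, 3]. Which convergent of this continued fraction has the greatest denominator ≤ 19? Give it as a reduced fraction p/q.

List convergents until the denominator exceeds the bound:
a_0 = 11: 11/1  (≤ bound)
a_1 = 2: 23/2  (≤ bound)
a_2 = 6: 149/13  (≤ bound)
a_3 = 1: 172/15  (≤ bound)
a_4 = 1: 321/28  (> 19, stop)

172/15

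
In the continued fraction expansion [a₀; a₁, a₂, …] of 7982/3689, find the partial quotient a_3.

3

7982 ÷ 3689 → quotient 2, remainder 604
3689 ÷ 604 → quotient 6, remainder 65
604 ÷ 65 → quotient 9, remainder 19
65 ÷ 19 → quotient 3, remainder 8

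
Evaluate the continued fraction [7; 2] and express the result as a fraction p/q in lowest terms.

a_0 = 7: 7/1
a_1 = 2: 15/2

15/2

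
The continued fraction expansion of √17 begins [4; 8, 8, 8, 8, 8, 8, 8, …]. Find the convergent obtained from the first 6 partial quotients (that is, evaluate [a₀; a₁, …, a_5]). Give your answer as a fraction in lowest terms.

143649/34840

Build up convergents one term at a time:
a_0 = 4: 4/1
a_1 = 8: 33/8
a_2 = 8: 268/65
a_3 = 8: 2177/528
a_4 = 8: 17684/4289
a_5 = 8: 143649/34840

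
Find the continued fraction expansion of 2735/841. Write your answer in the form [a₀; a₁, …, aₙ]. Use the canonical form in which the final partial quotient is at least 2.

⌊2735/841⌋ = 3, remainder 212
⌊841/212⌋ = 3, remainder 205
⌊212/205⌋ = 1, remainder 7
⌊205/7⌋ = 29, remainder 2
⌊7/2⌋ = 3, remainder 1
⌊2/1⌋ = 2, remainder 0

[3; 3, 1, 29, 3, 2]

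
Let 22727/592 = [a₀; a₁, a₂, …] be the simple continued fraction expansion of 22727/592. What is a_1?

2

Run the Euclidean algorithm, recording each quotient:
22727 ÷ 592 → quotient 38, remainder 231
592 ÷ 231 → quotient 2, remainder 130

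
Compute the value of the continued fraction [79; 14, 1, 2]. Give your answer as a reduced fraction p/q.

3479/44

Start with 2.
1 + 1/(2/1) = 1 + 1/2 = 3/2
14 + 1/(3/2) = 14 + 2/3 = 44/3
79 + 1/(44/3) = 79 + 3/44 = 3479/44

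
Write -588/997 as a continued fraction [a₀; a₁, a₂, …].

-588 ÷ 997 → quotient -1, remainder 409
997 ÷ 409 → quotient 2, remainder 179
409 ÷ 179 → quotient 2, remainder 51
179 ÷ 51 → quotient 3, remainder 26
51 ÷ 26 → quotient 1, remainder 25
26 ÷ 25 → quotient 1, remainder 1
25 ÷ 1 → quotient 25, remainder 0

[-1; 2, 2, 3, 1, 1, 25]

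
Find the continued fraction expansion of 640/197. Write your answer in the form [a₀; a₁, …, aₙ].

[3; 4, 49]

⌊640/197⌋ = 3, remainder 49
⌊197/49⌋ = 4, remainder 1
⌊49/1⌋ = 49, remainder 0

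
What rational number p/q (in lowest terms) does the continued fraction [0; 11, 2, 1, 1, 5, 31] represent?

a_0 = 0: 0/1
a_1 = 11: 1/11
a_2 = 2: 2/23
a_3 = 1: 3/34
a_4 = 1: 5/57
a_5 = 5: 28/319
a_6 = 31: 873/9946

873/9946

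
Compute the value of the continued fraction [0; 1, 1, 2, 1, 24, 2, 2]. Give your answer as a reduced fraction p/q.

a_0 = 0: 0/1
a_1 = 1: 1/1
a_2 = 1: 1/2
a_3 = 2: 3/5
a_4 = 1: 4/7
a_5 = 24: 99/173
a_6 = 2: 202/353
a_7 = 2: 503/879

503/879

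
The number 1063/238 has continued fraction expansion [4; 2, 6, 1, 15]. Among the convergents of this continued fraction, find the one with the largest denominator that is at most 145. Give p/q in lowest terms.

List convergents until the denominator exceeds the bound:
a_0 = 4: 4/1  (≤ bound)
a_1 = 2: 9/2  (≤ bound)
a_2 = 6: 58/13  (≤ bound)
a_3 = 1: 67/15  (≤ bound)
a_4 = 15: 1063/238  (> 145, stop)

67/15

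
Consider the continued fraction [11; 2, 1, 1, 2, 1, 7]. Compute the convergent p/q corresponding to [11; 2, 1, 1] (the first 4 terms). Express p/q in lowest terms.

Start with 1.
1 + 1/(1/1) = 1 + 1/1 = 2/1
2 + 1/(2/1) = 2 + 1/2 = 5/2
11 + 1/(5/2) = 11 + 2/5 = 57/5

57/5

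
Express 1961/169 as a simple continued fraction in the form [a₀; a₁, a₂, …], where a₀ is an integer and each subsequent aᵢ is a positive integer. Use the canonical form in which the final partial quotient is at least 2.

⌊1961/169⌋ = 11, remainder 102
⌊169/102⌋ = 1, remainder 67
⌊102/67⌋ = 1, remainder 35
⌊67/35⌋ = 1, remainder 32
⌊35/32⌋ = 1, remainder 3
⌊32/3⌋ = 10, remainder 2
⌊3/2⌋ = 1, remainder 1
⌊2/1⌋ = 2, remainder 0

[11; 1, 1, 1, 1, 10, 1, 2]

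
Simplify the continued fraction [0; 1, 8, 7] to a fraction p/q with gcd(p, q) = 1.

Start with 7.
8 + 1/(7/1) = 8 + 1/7 = 57/7
1 + 1/(57/7) = 1 + 7/57 = 64/57
0 + 1/(64/57) = 0 + 57/64 = 57/64

57/64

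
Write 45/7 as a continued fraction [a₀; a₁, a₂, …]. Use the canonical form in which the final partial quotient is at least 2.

⌊45/7⌋ = 6, remainder 3
⌊7/3⌋ = 2, remainder 1
⌊3/1⌋ = 3, remainder 0

[6; 2, 3]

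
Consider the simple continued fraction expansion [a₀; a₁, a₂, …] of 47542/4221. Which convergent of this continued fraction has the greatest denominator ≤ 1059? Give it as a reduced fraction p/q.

List convergents until the denominator exceeds the bound:
a_0 = 11: 11/1  (≤ bound)
a_1 = 3: 34/3  (≤ bound)
a_2 = 1: 45/4  (≤ bound)
a_3 = 3: 169/15  (≤ bound)
a_4 = 1: 214/19  (≤ bound)
a_5 = 54: 11725/1041  (≤ bound)
a_6 = 1: 11939/1060  (> 1059, stop)

11725/1041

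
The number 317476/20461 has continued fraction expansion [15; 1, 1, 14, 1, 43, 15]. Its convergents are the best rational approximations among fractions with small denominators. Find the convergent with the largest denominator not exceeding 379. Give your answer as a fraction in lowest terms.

List convergents until the denominator exceeds the bound:
a_0 = 15: 15/1  (≤ bound)
a_1 = 1: 16/1  (≤ bound)
a_2 = 1: 31/2  (≤ bound)
a_3 = 14: 450/29  (≤ bound)
a_4 = 1: 481/31  (≤ bound)
a_5 = 43: 21133/1362  (> 379, stop)

481/31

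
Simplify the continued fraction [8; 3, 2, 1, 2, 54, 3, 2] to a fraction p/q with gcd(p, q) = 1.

a_0 = 8: 8/1
a_1 = 3: 25/3
a_2 = 2: 58/7
a_3 = 1: 83/10
a_4 = 2: 224/27
a_5 = 54: 12179/1468
a_6 = 3: 36761/4431
a_7 = 2: 85701/10330

85701/10330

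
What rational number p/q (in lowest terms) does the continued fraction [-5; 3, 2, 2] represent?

-80/17

a_0 = -5: -5/1
a_1 = 3: -14/3
a_2 = 2: -33/7
a_3 = 2: -80/17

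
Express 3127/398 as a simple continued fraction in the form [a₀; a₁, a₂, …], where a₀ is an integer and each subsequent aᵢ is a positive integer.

Run the Euclidean algorithm, recording each quotient:
3127 ÷ 398 → quotient 7, remainder 341
398 ÷ 341 → quotient 1, remainder 57
341 ÷ 57 → quotient 5, remainder 56
57 ÷ 56 → quotient 1, remainder 1
56 ÷ 1 → quotient 56, remainder 0

[7; 1, 5, 1, 56]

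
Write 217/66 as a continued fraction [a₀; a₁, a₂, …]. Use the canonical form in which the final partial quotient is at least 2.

Repeatedly divide and take the remainder:
⌊217/66⌋ = 3, remainder 19
⌊66/19⌋ = 3, remainder 9
⌊19/9⌋ = 2, remainder 1
⌊9/1⌋ = 9, remainder 0

[3; 3, 2, 9]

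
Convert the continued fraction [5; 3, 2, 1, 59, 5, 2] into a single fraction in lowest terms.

34910/6587

Collapse the nested fraction from the inside out:
Start with 2.
5 + 1/(2/1) = 5 + 1/2 = 11/2
59 + 1/(11/2) = 59 + 2/11 = 651/11
1 + 1/(651/11) = 1 + 11/651 = 662/651
2 + 1/(662/651) = 2 + 651/662 = 1975/662
3 + 1/(1975/662) = 3 + 662/1975 = 6587/1975
5 + 1/(6587/1975) = 5 + 1975/6587 = 34910/6587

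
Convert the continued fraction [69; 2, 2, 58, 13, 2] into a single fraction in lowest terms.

547849/7894

Work from the innermost term outward:
Start with 2.
13 + 1/(2/1) = 13 + 1/2 = 27/2
58 + 1/(27/2) = 58 + 2/27 = 1568/27
2 + 1/(1568/27) = 2 + 27/1568 = 3163/1568
2 + 1/(3163/1568) = 2 + 1568/3163 = 7894/3163
69 + 1/(7894/3163) = 69 + 3163/7894 = 547849/7894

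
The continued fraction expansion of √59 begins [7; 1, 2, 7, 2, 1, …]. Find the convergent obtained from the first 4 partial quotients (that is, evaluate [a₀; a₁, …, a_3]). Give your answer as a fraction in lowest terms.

Start with 7.
2 + 1/(7/1) = 2 + 1/7 = 15/7
1 + 1/(15/7) = 1 + 7/15 = 22/15
7 + 1/(22/15) = 7 + 15/22 = 169/22

169/22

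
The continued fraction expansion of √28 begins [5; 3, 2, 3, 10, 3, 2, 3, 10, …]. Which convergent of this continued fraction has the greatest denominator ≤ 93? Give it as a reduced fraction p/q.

a_0 = 5: 5/1  (≤ bound)
a_1 = 3: 16/3  (≤ bound)
a_2 = 2: 37/7  (≤ bound)
a_3 = 3: 127/24  (≤ bound)
a_4 = 10: 1307/247  (> 93, stop)

127/24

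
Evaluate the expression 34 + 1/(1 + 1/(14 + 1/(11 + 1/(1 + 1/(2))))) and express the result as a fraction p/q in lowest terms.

18445/528

a_0 = 34: 34/1
a_1 = 1: 35/1
a_2 = 14: 524/15
a_3 = 11: 5799/166
a_4 = 1: 6323/181
a_5 = 2: 18445/528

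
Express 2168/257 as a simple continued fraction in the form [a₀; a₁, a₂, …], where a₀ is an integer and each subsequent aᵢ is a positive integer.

2168 ÷ 257 → quotient 8, remainder 112
257 ÷ 112 → quotient 2, remainder 33
112 ÷ 33 → quotient 3, remainder 13
33 ÷ 13 → quotient 2, remainder 7
13 ÷ 7 → quotient 1, remainder 6
7 ÷ 6 → quotient 1, remainder 1
6 ÷ 1 → quotient 6, remainder 0

[8; 2, 3, 2, 1, 1, 6]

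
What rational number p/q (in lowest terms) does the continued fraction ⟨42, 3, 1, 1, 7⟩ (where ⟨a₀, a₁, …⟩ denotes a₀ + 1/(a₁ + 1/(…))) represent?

2241/53

Work from the innermost term outward:
Start with 7.
1 + 1/(7/1) = 1 + 1/7 = 8/7
1 + 1/(8/7) = 1 + 7/8 = 15/8
3 + 1/(15/8) = 3 + 8/15 = 53/15
42 + 1/(53/15) = 42 + 15/53 = 2241/53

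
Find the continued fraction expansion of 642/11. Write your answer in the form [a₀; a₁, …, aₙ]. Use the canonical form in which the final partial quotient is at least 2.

Repeatedly divide and take the remainder:
642 ÷ 11 → quotient 58, remainder 4
11 ÷ 4 → quotient 2, remainder 3
4 ÷ 3 → quotient 1, remainder 1
3 ÷ 1 → quotient 3, remainder 0

[58; 2, 1, 3]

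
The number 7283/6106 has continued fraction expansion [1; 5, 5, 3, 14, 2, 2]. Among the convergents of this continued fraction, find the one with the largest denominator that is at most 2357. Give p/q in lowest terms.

List convergents until the denominator exceeds the bound:
a_0 = 1: 1/1  (≤ bound)
a_1 = 5: 6/5  (≤ bound)
a_2 = 5: 31/26  (≤ bound)
a_3 = 3: 99/83  (≤ bound)
a_4 = 14: 1417/1188  (≤ bound)
a_5 = 2: 2933/2459  (> 2357, stop)

1417/1188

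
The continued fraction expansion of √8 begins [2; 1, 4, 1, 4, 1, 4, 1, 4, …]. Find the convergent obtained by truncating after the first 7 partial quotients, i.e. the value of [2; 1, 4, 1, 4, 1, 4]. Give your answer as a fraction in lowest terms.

a_0 = 2: 2/1
a_1 = 1: 3/1
a_2 = 4: 14/5
a_3 = 1: 17/6
a_4 = 4: 82/29
a_5 = 1: 99/35
a_6 = 4: 478/169

478/169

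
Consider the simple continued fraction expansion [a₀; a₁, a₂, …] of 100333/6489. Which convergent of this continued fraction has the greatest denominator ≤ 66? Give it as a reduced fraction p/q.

201/13

a_0 = 15: 15/1  (≤ bound)
a_1 = 2: 31/2  (≤ bound)
a_2 = 6: 201/13  (≤ bound)
a_3 = 12: 2443/158  (> 66, stop)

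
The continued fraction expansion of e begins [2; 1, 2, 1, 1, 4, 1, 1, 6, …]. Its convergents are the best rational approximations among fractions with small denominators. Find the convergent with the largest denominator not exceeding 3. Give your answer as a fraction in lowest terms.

a_0 = 2: 2/1  (≤ bound)
a_1 = 1: 3/1  (≤ bound)
a_2 = 2: 8/3  (≤ bound)
a_3 = 1: 11/4  (> 3, stop)

8/3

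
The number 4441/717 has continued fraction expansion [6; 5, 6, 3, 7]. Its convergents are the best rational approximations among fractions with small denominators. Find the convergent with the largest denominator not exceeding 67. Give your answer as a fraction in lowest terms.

a_0 = 6: 6/1  (≤ bound)
a_1 = 5: 31/5  (≤ bound)
a_2 = 6: 192/31  (≤ bound)
a_3 = 3: 607/98  (> 67, stop)

192/31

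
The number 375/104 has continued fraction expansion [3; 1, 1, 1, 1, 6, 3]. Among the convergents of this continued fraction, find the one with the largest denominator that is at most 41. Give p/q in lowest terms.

119/33

a_0 = 3: 3/1  (≤ bound)
a_1 = 1: 4/1  (≤ bound)
a_2 = 1: 7/2  (≤ bound)
a_3 = 1: 11/3  (≤ bound)
a_4 = 1: 18/5  (≤ bound)
a_5 = 6: 119/33  (≤ bound)
a_6 = 3: 375/104  (> 41, stop)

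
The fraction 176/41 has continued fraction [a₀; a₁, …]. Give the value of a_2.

⌊176/41⌋ = 4, remainder 12
⌊41/12⌋ = 3, remainder 5
⌊12/5⌋ = 2, remainder 2

2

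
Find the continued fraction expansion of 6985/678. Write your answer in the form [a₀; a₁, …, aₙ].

6985 = 10·678 + 205, so a_0 = 10
678 = 3·205 + 63, so a_1 = 3
205 = 3·63 + 16, so a_2 = 3
63 = 3·16 + 15, so a_3 = 3
16 = 1·15 + 1, so a_4 = 1
15 = 15·1 + 0, so a_5 = 15

[10; 3, 3, 3, 1, 15]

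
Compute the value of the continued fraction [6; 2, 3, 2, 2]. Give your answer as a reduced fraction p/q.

Start with 2.
2 + 1/(2/1) = 2 + 1/2 = 5/2
3 + 1/(5/2) = 3 + 2/5 = 17/5
2 + 1/(17/5) = 2 + 5/17 = 39/17
6 + 1/(39/17) = 6 + 17/39 = 251/39

251/39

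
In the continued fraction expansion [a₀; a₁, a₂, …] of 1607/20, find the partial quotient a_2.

1

⌊1607/20⌋ = 80, remainder 7
⌊20/7⌋ = 2, remainder 6
⌊7/6⌋ = 1, remainder 1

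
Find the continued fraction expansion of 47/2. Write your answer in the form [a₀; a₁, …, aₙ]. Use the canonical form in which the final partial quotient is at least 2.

[23; 2]

Apply division with remainder until the remainder is 0:
47 ÷ 2 → quotient 23, remainder 1
2 ÷ 1 → quotient 2, remainder 0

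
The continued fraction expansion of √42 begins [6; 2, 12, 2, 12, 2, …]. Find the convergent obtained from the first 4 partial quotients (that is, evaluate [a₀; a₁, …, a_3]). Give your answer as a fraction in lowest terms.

Build up convergents one term at a time:
a_0 = 6: 6/1
a_1 = 2: 13/2
a_2 = 12: 162/25
a_3 = 2: 337/52

337/52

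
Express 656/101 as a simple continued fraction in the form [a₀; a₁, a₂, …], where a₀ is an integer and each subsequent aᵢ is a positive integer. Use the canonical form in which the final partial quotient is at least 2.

⌊656/101⌋ = 6, remainder 50
⌊101/50⌋ = 2, remainder 1
⌊50/1⌋ = 50, remainder 0

[6; 2, 50]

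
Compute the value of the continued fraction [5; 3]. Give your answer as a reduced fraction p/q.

Compute successive convergents:
a_0 = 5: 5/1
a_1 = 3: 16/3

16/3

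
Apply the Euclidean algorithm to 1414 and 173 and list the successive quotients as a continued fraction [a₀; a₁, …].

Apply division with remainder until the remainder is 0:
1414 ÷ 173 → quotient 8, remainder 30
173 ÷ 30 → quotient 5, remainder 23
30 ÷ 23 → quotient 1, remainder 7
23 ÷ 7 → quotient 3, remainder 2
7 ÷ 2 → quotient 3, remainder 1
2 ÷ 1 → quotient 2, remainder 0

[8; 5, 1, 3, 3, 2]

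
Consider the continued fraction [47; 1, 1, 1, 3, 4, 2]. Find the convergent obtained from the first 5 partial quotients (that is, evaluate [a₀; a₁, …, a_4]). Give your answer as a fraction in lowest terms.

a_0 = 47: 47/1
a_1 = 1: 48/1
a_2 = 1: 95/2
a_3 = 1: 143/3
a_4 = 3: 524/11

524/11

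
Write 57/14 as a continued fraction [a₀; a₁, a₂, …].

[4; 14]

Run the Euclidean algorithm, recording each quotient:
57 ÷ 14 → quotient 4, remainder 1
14 ÷ 1 → quotient 14, remainder 0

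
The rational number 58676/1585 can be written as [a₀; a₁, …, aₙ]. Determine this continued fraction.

[37; 51, 7, 1, 3]

Run the Euclidean algorithm, recording each quotient:
⌊58676/1585⌋ = 37, remainder 31
⌊1585/31⌋ = 51, remainder 4
⌊31/4⌋ = 7, remainder 3
⌊4/3⌋ = 1, remainder 1
⌊3/1⌋ = 3, remainder 0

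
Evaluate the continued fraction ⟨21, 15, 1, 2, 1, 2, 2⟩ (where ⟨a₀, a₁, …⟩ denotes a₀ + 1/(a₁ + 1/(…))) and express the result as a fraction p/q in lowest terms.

Starting at the tail and folding back:
Start with 2.
2 + 1/(2/1) = 2 + 1/2 = 5/2
1 + 1/(5/2) = 1 + 2/5 = 7/5
2 + 1/(7/5) = 2 + 5/7 = 19/7
1 + 1/(19/7) = 1 + 7/19 = 26/19
15 + 1/(26/19) = 15 + 19/26 = 409/26
21 + 1/(409/26) = 21 + 26/409 = 8615/409

8615/409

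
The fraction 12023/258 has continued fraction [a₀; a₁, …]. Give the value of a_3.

Run the Euclidean algorithm, recording each quotient:
⌊12023/258⌋ = 46, remainder 155
⌊258/155⌋ = 1, remainder 103
⌊155/103⌋ = 1, remainder 52
⌊103/52⌋ = 1, remainder 51

1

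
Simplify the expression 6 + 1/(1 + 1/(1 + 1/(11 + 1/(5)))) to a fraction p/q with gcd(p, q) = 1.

Use the convergent recurrence hₖ = aₖ·hₖ₋₁ + hₖ₋₂ (and likewise for the denominators kₖ):
a_0 = 6: 6/1
a_1 = 1: 7/1
a_2 = 1: 13/2
a_3 = 11: 150/23
a_4 = 5: 763/117

763/117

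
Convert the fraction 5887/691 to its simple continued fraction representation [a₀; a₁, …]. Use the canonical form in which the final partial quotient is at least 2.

[8; 1, 1, 12, 3, 2, 1, 2]

5887 ÷ 691 → quotient 8, remainder 359
691 ÷ 359 → quotient 1, remainder 332
359 ÷ 332 → quotient 1, remainder 27
332 ÷ 27 → quotient 12, remainder 8
27 ÷ 8 → quotient 3, remainder 3
8 ÷ 3 → quotient 2, remainder 2
3 ÷ 2 → quotient 1, remainder 1
2 ÷ 1 → quotient 2, remainder 0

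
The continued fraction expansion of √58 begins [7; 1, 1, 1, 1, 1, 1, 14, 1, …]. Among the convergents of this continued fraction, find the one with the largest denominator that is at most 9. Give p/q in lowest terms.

a_0 = 7: 7/1  (≤ bound)
a_1 = 1: 8/1  (≤ bound)
a_2 = 1: 15/2  (≤ bound)
a_3 = 1: 23/3  (≤ bound)
a_4 = 1: 38/5  (≤ bound)
a_5 = 1: 61/8  (≤ bound)
a_6 = 1: 99/13  (> 9, stop)

61/8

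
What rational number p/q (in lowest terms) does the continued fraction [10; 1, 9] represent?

109/10

Collapse the nested fraction from the inside out:
Start with 9.
1 + 1/(9/1) = 1 + 1/9 = 10/9
10 + 1/(10/9) = 10 + 9/10 = 109/10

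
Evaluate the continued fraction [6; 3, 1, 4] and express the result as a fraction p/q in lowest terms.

119/19

Collapse the nested fraction from the inside out:
Start with 4.
1 + 1/(4/1) = 1 + 1/4 = 5/4
3 + 1/(5/4) = 3 + 4/5 = 19/5
6 + 1/(19/5) = 6 + 5/19 = 119/19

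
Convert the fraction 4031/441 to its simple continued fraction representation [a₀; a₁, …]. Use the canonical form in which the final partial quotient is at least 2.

[9; 7, 8, 1, 6]

4031 ÷ 441 → quotient 9, remainder 62
441 ÷ 62 → quotient 7, remainder 7
62 ÷ 7 → quotient 8, remainder 6
7 ÷ 6 → quotient 1, remainder 1
6 ÷ 1 → quotient 6, remainder 0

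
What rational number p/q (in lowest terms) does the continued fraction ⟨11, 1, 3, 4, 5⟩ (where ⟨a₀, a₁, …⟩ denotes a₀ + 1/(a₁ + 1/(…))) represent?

Build up convergents one term at a time:
a_0 = 11: 11/1
a_1 = 1: 12/1
a_2 = 3: 47/4
a_3 = 4: 200/17
a_4 = 5: 1047/89

1047/89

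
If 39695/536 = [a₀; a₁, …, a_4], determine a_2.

3

39695 = 74·536 + 31, so a_0 = 74
536 = 17·31 + 9, so a_1 = 17
31 = 3·9 + 4, so a_2 = 3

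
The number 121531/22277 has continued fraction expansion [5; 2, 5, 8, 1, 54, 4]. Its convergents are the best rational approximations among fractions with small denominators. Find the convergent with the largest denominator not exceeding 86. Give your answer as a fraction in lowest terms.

60/11

List convergents until the denominator exceeds the bound:
a_0 = 5: 5/1  (≤ bound)
a_1 = 2: 11/2  (≤ bound)
a_2 = 5: 60/11  (≤ bound)
a_3 = 8: 491/90  (> 86, stop)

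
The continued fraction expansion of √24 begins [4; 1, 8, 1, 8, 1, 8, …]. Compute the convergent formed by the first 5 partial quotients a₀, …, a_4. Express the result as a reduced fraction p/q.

436/89

a_0 = 4: 4/1
a_1 = 1: 5/1
a_2 = 8: 44/9
a_3 = 1: 49/10
a_4 = 8: 436/89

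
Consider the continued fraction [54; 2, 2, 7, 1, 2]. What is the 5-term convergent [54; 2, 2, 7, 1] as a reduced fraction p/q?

a_0 = 54: 54/1
a_1 = 2: 109/2
a_2 = 2: 272/5
a_3 = 7: 2013/37
a_4 = 1: 2285/42

2285/42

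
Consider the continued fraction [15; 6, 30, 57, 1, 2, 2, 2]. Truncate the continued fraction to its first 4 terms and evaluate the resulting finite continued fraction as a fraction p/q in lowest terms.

156556/10323

Start with 57.
30 + 1/(57/1) = 30 + 1/57 = 1711/57
6 + 1/(1711/57) = 6 + 57/1711 = 10323/1711
15 + 1/(10323/1711) = 15 + 1711/10323 = 156556/10323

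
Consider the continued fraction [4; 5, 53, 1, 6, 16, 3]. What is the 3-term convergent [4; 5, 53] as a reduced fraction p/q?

Start with 53.
5 + 1/(53/1) = 5 + 1/53 = 266/53
4 + 1/(266/53) = 4 + 53/266 = 1117/266

1117/266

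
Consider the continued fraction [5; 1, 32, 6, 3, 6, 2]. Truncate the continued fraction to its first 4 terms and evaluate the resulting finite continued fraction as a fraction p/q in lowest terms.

1188/199

Start with 6.
32 + 1/(6/1) = 32 + 1/6 = 193/6
1 + 1/(193/6) = 1 + 6/193 = 199/193
5 + 1/(199/193) = 5 + 193/199 = 1188/199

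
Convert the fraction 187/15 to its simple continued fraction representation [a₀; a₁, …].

⌊187/15⌋ = 12, remainder 7
⌊15/7⌋ = 2, remainder 1
⌊7/1⌋ = 7, remainder 0

[12; 2, 7]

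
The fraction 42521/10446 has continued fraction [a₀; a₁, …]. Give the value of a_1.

⌊42521/10446⌋ = 4, remainder 737
⌊10446/737⌋ = 14, remainder 128

14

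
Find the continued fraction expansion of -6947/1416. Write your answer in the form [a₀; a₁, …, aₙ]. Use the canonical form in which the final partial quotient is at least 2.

Repeatedly divide and take the remainder:
-6947 ÷ 1416 → quotient -5, remainder 133
1416 ÷ 133 → quotient 10, remainder 86
133 ÷ 86 → quotient 1, remainder 47
86 ÷ 47 → quotient 1, remainder 39
47 ÷ 39 → quotient 1, remainder 8
39 ÷ 8 → quotient 4, remainder 7
8 ÷ 7 → quotient 1, remainder 1
7 ÷ 1 → quotient 7, remainder 0

[-5; 10, 1, 1, 1, 4, 1, 7]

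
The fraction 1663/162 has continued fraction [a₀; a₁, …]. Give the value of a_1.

3

1663 ÷ 162 → quotient 10, remainder 43
162 ÷ 43 → quotient 3, remainder 33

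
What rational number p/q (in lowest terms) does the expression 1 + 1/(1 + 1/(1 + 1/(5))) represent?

a_0 = 1: 1/1
a_1 = 1: 2/1
a_2 = 1: 3/2
a_3 = 5: 17/11

17/11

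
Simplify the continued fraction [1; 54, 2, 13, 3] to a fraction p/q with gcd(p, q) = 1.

4605/4522

a_0 = 1: 1/1
a_1 = 54: 55/54
a_2 = 2: 111/109
a_3 = 13: 1498/1471
a_4 = 3: 4605/4522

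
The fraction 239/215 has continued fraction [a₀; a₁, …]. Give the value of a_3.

23

⌊239/215⌋ = 1, remainder 24
⌊215/24⌋ = 8, remainder 23
⌊24/23⌋ = 1, remainder 1
⌊23/1⌋ = 23, remainder 0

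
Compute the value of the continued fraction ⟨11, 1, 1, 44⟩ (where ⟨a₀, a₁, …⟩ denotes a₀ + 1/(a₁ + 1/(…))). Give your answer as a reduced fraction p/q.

1024/89

Start with 44.
1 + 1/(44/1) = 1 + 1/44 = 45/44
1 + 1/(45/44) = 1 + 44/45 = 89/45
11 + 1/(89/45) = 11 + 45/89 = 1024/89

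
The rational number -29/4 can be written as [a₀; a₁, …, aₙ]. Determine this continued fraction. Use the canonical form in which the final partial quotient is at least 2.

-29 = -8·4 + 3, so a_0 = -8
4 = 1·3 + 1, so a_1 = 1
3 = 3·1 + 0, so a_2 = 3

[-8; 1, 3]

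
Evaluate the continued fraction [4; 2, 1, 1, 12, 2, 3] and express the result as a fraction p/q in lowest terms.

Use the convergent recurrence hₖ = aₖ·hₖ₋₁ + hₖ₋₂ (and likewise for the denominators kₖ):
a_0 = 4: 4/1
a_1 = 2: 9/2
a_2 = 1: 13/3
a_3 = 1: 22/5
a_4 = 12: 277/63
a_5 = 2: 576/131
a_6 = 3: 2005/456

2005/456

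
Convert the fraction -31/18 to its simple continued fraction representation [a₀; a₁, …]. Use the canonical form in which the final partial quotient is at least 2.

[-2; 3, 1, 1, 2]

⌊-31/18⌋ = -2, remainder 5
⌊18/5⌋ = 3, remainder 3
⌊5/3⌋ = 1, remainder 2
⌊3/2⌋ = 1, remainder 1
⌊2/1⌋ = 2, remainder 0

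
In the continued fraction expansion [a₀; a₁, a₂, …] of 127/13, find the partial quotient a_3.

3

Run the Euclidean algorithm, recording each quotient:
127 ÷ 13 → quotient 9, remainder 10
13 ÷ 10 → quotient 1, remainder 3
10 ÷ 3 → quotient 3, remainder 1
3 ÷ 1 → quotient 3, remainder 0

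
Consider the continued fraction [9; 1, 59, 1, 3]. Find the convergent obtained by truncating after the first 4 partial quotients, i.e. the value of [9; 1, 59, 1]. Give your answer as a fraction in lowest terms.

Start with 1.
59 + 1/(1/1) = 59 + 1/1 = 60/1
1 + 1/(60/1) = 1 + 1/60 = 61/60
9 + 1/(61/60) = 9 + 60/61 = 609/61

609/61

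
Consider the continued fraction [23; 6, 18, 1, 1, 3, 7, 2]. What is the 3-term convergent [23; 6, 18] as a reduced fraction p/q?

a_0 = 23: 23/1
a_1 = 6: 139/6
a_2 = 18: 2525/109

2525/109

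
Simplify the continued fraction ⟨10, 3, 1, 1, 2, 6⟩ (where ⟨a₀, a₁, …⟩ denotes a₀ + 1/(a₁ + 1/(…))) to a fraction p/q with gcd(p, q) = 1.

Start with 6.
2 + 1/(6/1) = 2 + 1/6 = 13/6
1 + 1/(13/6) = 1 + 6/13 = 19/13
1 + 1/(19/13) = 1 + 13/19 = 32/19
3 + 1/(32/19) = 3 + 19/32 = 115/32
10 + 1/(115/32) = 10 + 32/115 = 1182/115

1182/115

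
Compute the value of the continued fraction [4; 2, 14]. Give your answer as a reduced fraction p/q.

130/29

Start with 14.
2 + 1/(14/1) = 2 + 1/14 = 29/14
4 + 1/(29/14) = 4 + 14/29 = 130/29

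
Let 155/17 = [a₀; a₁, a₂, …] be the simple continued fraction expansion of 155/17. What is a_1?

8

Run the Euclidean algorithm, recording each quotient:
155 ÷ 17 → quotient 9, remainder 2
17 ÷ 2 → quotient 8, remainder 1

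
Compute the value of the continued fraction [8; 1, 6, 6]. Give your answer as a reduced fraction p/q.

381/43

Use the convergent recurrence hₖ = aₖ·hₖ₋₁ + hₖ₋₂ (and likewise for the denominators kₖ):
a_0 = 8: 8/1
a_1 = 1: 9/1
a_2 = 6: 62/7
a_3 = 6: 381/43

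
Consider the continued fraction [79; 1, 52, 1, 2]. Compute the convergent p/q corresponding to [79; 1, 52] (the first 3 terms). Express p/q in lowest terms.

Start with 52.
1 + 1/(52/1) = 1 + 1/52 = 53/52
79 + 1/(53/52) = 79 + 52/53 = 4239/53

4239/53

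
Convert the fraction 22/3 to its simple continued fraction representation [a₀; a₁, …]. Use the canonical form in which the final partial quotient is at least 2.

22 = 7·3 + 1, so a_0 = 7
3 = 3·1 + 0, so a_1 = 3

[7; 3]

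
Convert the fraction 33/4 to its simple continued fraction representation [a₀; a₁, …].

[8; 4]

33 = 8·4 + 1, so a_0 = 8
4 = 4·1 + 0, so a_1 = 4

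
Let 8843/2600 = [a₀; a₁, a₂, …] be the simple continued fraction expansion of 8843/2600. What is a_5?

1

⌊8843/2600⌋ = 3, remainder 1043
⌊2600/1043⌋ = 2, remainder 514
⌊1043/514⌋ = 2, remainder 15
⌊514/15⌋ = 34, remainder 4
⌊15/4⌋ = 3, remainder 3
⌊4/3⌋ = 1, remainder 1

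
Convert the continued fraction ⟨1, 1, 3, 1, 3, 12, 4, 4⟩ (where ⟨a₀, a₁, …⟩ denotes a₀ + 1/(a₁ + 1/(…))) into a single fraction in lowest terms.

7225/4037

a_0 = 1: 1/1
a_1 = 1: 2/1
a_2 = 3: 7/4
a_3 = 1: 9/5
a_4 = 3: 34/19
a_5 = 12: 417/233
a_6 = 4: 1702/951
a_7 = 4: 7225/4037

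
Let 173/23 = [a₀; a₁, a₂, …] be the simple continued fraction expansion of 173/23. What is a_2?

1

Repeatedly divide and take the remainder:
173 ÷ 23 → quotient 7, remainder 12
23 ÷ 12 → quotient 1, remainder 11
12 ÷ 11 → quotient 1, remainder 1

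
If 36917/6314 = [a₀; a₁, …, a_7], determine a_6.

Run the Euclidean algorithm, recording each quotient:
⌊36917/6314⌋ = 5, remainder 5347
⌊6314/5347⌋ = 1, remainder 967
⌊5347/967⌋ = 5, remainder 512
⌊967/512⌋ = 1, remainder 455
⌊512/455⌋ = 1, remainder 57
⌊455/57⌋ = 7, remainder 56
⌊57/56⌋ = 1, remainder 1

1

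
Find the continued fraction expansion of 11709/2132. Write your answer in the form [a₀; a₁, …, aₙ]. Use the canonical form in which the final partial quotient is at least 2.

[5; 2, 30, 1, 5, 1, 4]

11709 = 5·2132 + 1049, so a_0 = 5
2132 = 2·1049 + 34, so a_1 = 2
1049 = 30·34 + 29, so a_2 = 30
34 = 1·29 + 5, so a_3 = 1
29 = 5·5 + 4, so a_4 = 5
5 = 1·4 + 1, so a_5 = 1
4 = 4·1 + 0, so a_6 = 4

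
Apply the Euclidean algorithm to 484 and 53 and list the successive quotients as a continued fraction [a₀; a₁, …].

484 = 9·53 + 7, so a_0 = 9
53 = 7·7 + 4, so a_1 = 7
7 = 1·4 + 3, so a_2 = 1
4 = 1·3 + 1, so a_3 = 1
3 = 3·1 + 0, so a_4 = 3

[9; 7, 1, 1, 3]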